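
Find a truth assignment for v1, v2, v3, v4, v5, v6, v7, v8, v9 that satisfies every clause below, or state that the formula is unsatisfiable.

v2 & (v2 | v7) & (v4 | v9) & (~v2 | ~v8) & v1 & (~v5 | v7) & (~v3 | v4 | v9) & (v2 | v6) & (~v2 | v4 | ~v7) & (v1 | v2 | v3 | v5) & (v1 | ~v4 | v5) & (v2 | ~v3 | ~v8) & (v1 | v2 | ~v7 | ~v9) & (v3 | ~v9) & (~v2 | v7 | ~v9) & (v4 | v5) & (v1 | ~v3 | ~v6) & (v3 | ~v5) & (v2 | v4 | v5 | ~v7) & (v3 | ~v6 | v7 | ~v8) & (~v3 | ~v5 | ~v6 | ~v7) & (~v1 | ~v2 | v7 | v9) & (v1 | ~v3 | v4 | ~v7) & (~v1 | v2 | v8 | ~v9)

Unit clause (v2) forces v2 = True.
In (~v2 | ~v8) only ~v8 is left, so v8 = False.
Unit clause (v1) forces v1 = True.
Set v3 = True.
Try v4 = False:
  (v4 | v9) forces v9 = True.
  (~v2 | v4 | ~v7) forces v7 = False.
  clause (~v2 | v7 | ~v9) is falsified — backtrack.
So v4 = True.
Set v5 = False.
Set v6 = True.
Try v7 = False:
  (~v2 | v7 | ~v9) forces v9 = False.
  clause (~v1 | ~v2 | v7 | v9) is falsified — backtrack.
So v7 = True.
Set v9 = True.
All clauses satisfied.

v1 = True, v2 = True, v3 = True, v4 = True, v5 = False, v6 = True, v7 = True, v8 = False, v9 = True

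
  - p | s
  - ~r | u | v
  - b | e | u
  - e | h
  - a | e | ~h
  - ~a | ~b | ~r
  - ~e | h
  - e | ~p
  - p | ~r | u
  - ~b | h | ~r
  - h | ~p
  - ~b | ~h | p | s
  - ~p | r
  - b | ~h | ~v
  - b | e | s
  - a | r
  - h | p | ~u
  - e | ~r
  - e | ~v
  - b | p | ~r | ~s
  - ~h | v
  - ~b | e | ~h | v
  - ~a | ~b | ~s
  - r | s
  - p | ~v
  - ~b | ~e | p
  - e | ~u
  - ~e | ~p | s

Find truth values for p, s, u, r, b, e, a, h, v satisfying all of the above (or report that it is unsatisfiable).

Try p = False:
  (p | s) forces s = True.
  (p | ~v) forces v = False.
  (~h | v) forces h = False.
  (e | h) forces e = True.
  clause (~e | h) is falsified — backtrack.
So p = True.
  then (e | ~p) forces e = True.
  then (h | ~p) forces h = True.
  then (~p | r) forces r = True.
  then (~h | v) forces v = True.
  then (~e | ~p | s) forces s = True.
  then (b | ~h | ~v) forces b = True.
  then (~a | ~b | ~s) forces a = False.
Set u = True.
All clauses satisfied.

p: True, s: True, u: True, r: True, b: True, e: True, a: False, h: True, v: True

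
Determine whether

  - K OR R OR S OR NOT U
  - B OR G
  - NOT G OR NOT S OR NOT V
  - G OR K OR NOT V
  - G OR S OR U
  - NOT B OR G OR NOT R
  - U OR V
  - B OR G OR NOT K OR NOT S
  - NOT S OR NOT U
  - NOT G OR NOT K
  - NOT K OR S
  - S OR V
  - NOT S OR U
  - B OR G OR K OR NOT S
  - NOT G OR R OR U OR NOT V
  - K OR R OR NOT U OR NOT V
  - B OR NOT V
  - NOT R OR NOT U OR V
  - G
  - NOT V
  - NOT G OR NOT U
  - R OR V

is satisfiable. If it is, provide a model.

UNSATISFIABLE

Case V = True:
  Clause (NOT V) is falsified — contradiction.
Case V = False:
  (U OR V) forces U = True.
  (NOT S OR NOT U) forces S = False.
  Clause (S OR V) is falsified — contradiction.
Both cases fail, so the formula is unsatisfiable.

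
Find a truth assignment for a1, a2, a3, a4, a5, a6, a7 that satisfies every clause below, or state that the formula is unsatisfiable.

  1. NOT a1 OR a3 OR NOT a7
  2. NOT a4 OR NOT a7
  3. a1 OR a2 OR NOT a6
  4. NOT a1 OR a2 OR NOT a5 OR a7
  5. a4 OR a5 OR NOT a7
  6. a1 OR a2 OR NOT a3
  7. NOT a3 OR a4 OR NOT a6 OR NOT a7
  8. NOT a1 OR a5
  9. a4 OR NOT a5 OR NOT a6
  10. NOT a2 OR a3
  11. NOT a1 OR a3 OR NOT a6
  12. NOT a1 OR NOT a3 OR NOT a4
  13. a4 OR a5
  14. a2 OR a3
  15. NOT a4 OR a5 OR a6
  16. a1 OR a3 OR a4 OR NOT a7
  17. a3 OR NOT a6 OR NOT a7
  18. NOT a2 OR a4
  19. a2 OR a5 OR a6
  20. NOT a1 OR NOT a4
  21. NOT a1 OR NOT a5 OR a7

Set a1 = True.
  then (NOT a1 OR a5) forces a5 = True.
  then (NOT a1 OR NOT a4) forces a4 = False.
  then (NOT a1 OR NOT a5 OR a7) forces a7 = True.
  then (NOT a1 OR a3 OR NOT a7) forces a3 = True.
  then (NOT a3 OR a4 OR NOT a6 OR NOT a7) forces a6 = False.
  then (NOT a2 OR a4) forces a2 = False.
All clauses satisfied.

a1 = True; a2 = False; a3 = True; a4 = False; a5 = True; a6 = False; a7 = True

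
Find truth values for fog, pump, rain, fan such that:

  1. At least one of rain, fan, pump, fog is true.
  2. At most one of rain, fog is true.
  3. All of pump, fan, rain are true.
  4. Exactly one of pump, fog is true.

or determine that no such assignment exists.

fog = False, pump = True, rain = True, fan = True

  (1) {rain, fan, pump, fog}: 3 true — at least one ✓
  (2) {rain, fog}: 1 true — at most one ✓
  (3) {pump, fan, rain}: all 3 true ✓
  (4) {pump, fog}: 1 true — exactly one ✓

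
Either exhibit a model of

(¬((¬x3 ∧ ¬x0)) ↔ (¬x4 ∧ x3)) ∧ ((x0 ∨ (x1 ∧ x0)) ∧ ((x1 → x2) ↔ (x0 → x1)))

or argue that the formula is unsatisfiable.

x0=T, x1=T, x2=T, x3=T, x4=F

  ¬((¬x3 ∧ ¬x0)) ↔ (¬x4 ∧ x3) = True
    ¬((¬x3 ∧ ¬x0)) = True
      ¬x3 ∧ ¬x0 = False
        ¬x3 = False
        ¬x0 = False
    ¬x4 ∧ x3 = True
      ¬x4 = True
  (x0 ∨ (x1 ∧ x0)) ∧ ((x1 → x2) ↔ (x0 → x1)) = True
    x0 ∨ (x1 ∧ x0) = True
      x1 ∧ x0 = True
    (x1 → x2) ↔ (x0 → x1) = True
      x1 → x2 = True
      x0 → x1 = True
Both conjuncts True, so the formula holds.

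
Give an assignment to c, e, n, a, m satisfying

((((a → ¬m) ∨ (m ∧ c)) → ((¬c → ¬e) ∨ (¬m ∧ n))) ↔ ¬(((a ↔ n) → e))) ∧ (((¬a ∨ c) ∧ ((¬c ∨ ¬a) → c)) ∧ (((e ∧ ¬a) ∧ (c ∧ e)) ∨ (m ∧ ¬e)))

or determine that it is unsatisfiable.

c = True, e = False, n = True, a = True, m = True

  (((a → ¬m) ∨ (m ∧ c)) → ((¬c → ¬e) ∨ (¬m ∧ n))) ↔ ¬(((a ↔ n) → e)) = True
    ((a → ¬m) ∨ (m ∧ c)) → ((¬c → ¬e) ∨ (¬m ∧ n)) = True
      (a → ¬m) ∨ (m ∧ c) = True
        a → ¬m = False
          ¬m = False
        m ∧ c = True
      (¬c → ¬e) ∨ (¬m ∧ n) = True
        ¬c → ¬e = True
          ¬c = False
          ¬e = True
        ¬m ∧ n = False
          ¬m = False
    ¬(((a ↔ n) → e)) = True
      (a ↔ n) → e = False
        a ↔ n = True
  ((¬a ∨ c) ∧ ((¬c ∨ ¬a) → c)) ∧ (((e ∧ ¬a) ∧ (c ∧ e)) ∨ (m ∧ ¬e)) = True
    (¬a ∨ c) ∧ ((¬c ∨ ¬a) → c) = True
      ¬a ∨ c = True
        ¬a = False
      (¬c ∨ ¬a) → c = True
        ¬c ∨ ¬a = False
          ¬c = False
          ¬a = False
    ((e ∧ ¬a) ∧ (c ∧ e)) ∨ (m ∧ ¬e) = True
      (e ∧ ¬a) ∧ (c ∧ e) = False
        e ∧ ¬a = False
          ¬a = False
        c ∧ e = False
      m ∧ ¬e = True
        ¬e = True
Both conjuncts True, so the formula holds.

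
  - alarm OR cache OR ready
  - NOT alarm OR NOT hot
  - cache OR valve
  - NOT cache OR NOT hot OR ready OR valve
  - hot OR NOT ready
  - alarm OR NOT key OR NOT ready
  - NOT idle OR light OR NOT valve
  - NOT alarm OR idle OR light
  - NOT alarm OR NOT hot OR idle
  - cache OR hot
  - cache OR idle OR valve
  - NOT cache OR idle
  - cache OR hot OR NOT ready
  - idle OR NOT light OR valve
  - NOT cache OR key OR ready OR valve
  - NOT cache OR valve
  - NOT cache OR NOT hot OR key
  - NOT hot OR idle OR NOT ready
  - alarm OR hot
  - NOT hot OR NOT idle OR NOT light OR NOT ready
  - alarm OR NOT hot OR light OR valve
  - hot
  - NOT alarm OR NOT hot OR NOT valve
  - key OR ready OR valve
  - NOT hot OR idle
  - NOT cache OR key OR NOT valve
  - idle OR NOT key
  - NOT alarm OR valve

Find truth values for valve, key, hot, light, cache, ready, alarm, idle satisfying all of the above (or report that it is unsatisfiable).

Unit clause (hot) forces hot = True.
In (NOT hot OR idle) only idle is left, so idle = True.
In (NOT alarm OR NOT hot) only NOT alarm is left, so alarm = False.
Try valve = False:
  (cache OR valve) forces cache = True.
  clause (NOT cache OR valve) is falsified — backtrack.
So valve = True.
  then (NOT idle OR light OR NOT valve) forces light = True.
  then (NOT hot OR NOT idle OR NOT light OR NOT ready) forces ready = False.
  then (alarm OR cache OR ready) forces cache = True.
  then (NOT cache OR NOT hot OR key) forces key = True.
All clauses satisfied.

valve = True; key = True; hot = True; light = True; cache = True; ready = False; alarm = False; idle = True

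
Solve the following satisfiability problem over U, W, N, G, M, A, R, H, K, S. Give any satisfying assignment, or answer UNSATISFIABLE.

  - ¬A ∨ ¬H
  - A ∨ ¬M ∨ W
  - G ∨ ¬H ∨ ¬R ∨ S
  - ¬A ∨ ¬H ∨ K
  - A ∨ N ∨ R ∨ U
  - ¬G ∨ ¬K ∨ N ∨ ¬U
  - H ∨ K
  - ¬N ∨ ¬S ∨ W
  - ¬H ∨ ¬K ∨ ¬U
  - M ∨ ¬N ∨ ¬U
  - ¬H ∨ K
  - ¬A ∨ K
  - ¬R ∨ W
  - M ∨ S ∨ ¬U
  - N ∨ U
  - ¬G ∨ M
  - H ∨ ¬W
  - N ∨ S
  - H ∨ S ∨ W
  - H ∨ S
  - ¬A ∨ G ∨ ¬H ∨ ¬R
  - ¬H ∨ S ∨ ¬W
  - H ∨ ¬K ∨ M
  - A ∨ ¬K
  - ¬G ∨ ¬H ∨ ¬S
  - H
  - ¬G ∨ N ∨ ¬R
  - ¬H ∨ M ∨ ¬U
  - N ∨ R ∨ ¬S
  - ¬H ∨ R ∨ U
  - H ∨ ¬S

Case H = True:
  (¬A ∨ ¬H) forces A = False.
  (¬H ∨ K) forces K = True.
  Clause (A ∨ ¬K) is falsified — contradiction.
Case H = False:
  Clause (H) is falsified — contradiction.
Both cases fail, so the formula is unsatisfiable.

Unsatisfiable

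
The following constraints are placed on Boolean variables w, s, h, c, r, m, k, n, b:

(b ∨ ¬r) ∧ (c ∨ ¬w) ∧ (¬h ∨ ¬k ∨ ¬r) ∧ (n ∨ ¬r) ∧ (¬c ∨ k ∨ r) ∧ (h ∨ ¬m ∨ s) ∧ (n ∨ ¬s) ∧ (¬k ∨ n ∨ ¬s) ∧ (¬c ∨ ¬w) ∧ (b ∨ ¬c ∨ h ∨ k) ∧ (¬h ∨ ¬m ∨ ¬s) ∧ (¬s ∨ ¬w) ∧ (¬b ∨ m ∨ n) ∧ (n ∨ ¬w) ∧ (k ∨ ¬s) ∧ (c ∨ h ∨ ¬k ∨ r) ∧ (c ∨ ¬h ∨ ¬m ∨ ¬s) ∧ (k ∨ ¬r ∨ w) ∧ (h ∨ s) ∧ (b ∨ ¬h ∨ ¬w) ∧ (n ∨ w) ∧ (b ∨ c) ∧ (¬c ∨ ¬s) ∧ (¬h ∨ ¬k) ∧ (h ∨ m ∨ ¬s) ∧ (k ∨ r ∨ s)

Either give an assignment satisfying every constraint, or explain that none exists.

w: False, s: True, h: False, c: False, r: True, m: True, k: True, n: True, b: True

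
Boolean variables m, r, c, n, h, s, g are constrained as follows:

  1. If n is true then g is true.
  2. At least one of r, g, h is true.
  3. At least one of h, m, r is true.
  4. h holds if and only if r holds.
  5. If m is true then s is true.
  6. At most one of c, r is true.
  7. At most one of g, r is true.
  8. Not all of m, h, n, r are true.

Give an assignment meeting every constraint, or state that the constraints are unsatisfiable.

m = True, r = False, c = True, n = True, h = False, s = True, g = True

  (1) n=T ⇒ g: T ✓
  (2) {r, g, h}: 1 true — at least one ✓
  (3) {h, m, r}: 1 true — at least one ✓
  (4) h=F, r=F — same ✓
  (5) m=T ⇒ s: T ✓
  (6) {c, r}: 1 true — at most one ✓
  (7) {g, r}: 1 true — at most one ✓
  (8) {m, h, n, r}: 2/4 true — not all ✓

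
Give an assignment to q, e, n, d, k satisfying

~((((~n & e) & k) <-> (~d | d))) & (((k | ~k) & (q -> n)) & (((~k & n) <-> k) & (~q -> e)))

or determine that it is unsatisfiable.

q=F, e=T, n=F, d=T, k=F

  ~((((~n & e) & k) <-> (~d | d))) = True
    ((~n & e) & k) <-> (~d | d) = False
      (~n & e) & k = False
        ~n & e = True
          ~n = True
      ~d | d = True
        ~d = False
  ((k | ~k) & (q -> n)) & (((~k & n) <-> k) & (~q -> e)) = True
    (k | ~k) & (q -> n) = True
      k | ~k = True
        ~k = True
      q -> n = True
    ((~k & n) <-> k) & (~q -> e) = True
      (~k & n) <-> k = True
        ~k & n = False
          ~k = True
      ~q -> e = True
        ~q = True
Both conjuncts True, so the formula holds.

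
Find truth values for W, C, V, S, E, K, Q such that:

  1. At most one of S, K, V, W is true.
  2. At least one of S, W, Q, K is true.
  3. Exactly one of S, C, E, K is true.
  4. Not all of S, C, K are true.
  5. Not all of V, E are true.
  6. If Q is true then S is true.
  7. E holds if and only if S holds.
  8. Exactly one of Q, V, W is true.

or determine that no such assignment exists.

W = True, C = True, V = False, S = False, E = False, K = False, Q = False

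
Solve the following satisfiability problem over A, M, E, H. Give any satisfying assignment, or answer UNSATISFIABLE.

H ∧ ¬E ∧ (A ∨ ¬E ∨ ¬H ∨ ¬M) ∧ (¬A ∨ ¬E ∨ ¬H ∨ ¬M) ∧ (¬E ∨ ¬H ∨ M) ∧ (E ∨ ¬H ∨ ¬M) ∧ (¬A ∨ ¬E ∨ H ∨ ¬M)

Unit clause (H) forces H = True.
Unit clause (¬E) forces E = False.
In (E ∨ ¬H ∨ ¬M) only ¬M is left, so M = False.
Set A = True.
Check each clause:
  (H): H holds.
  (¬E): ¬E holds.
  (A ∨ ¬E ∨ ¬H ∨ ¬M): A holds.
  (¬A ∨ ¬E ∨ ¬H ∨ ¬M): ¬E holds.
  (¬E ∨ ¬H ∨ M): ¬E holds.
  (E ∨ ¬H ∨ ¬M): ¬M holds.
  (¬A ∨ ¬E ∨ H ∨ ¬M): ¬E holds.
All clauses satisfied.

A = True; M = False; E = False; H = True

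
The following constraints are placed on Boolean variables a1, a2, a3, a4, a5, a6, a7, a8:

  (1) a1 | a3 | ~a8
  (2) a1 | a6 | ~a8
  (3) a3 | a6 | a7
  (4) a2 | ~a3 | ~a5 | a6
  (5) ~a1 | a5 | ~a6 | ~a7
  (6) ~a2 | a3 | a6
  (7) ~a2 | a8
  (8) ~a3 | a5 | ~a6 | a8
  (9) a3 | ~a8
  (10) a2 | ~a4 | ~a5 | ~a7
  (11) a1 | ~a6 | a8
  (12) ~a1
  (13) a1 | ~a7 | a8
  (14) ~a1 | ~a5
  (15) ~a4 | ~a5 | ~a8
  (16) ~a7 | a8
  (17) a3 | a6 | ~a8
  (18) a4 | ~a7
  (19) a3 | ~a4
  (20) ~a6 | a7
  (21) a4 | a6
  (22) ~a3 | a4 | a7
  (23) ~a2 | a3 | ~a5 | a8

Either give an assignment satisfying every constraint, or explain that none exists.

a1: False; a2: False; a3: True; a4: True; a5: False; a6: False; a7: False; a8: False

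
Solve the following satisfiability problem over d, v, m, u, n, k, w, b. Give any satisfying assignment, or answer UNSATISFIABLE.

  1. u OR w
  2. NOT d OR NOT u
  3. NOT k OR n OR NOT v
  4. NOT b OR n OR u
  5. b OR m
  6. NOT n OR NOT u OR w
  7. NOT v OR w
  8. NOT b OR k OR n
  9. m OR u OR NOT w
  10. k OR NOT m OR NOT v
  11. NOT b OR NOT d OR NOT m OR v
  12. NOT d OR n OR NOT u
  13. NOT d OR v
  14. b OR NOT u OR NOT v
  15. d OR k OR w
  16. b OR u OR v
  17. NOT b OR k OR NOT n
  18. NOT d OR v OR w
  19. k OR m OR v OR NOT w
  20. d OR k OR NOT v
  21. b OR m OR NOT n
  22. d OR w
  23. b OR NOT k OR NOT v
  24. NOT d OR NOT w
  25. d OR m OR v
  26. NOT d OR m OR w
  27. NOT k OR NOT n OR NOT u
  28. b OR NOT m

d=F, v=F, m=T, u=T, n=F, k=T, w=T, b=T

Try d = True:
  (NOT d OR NOT u) forces u = False.
  (u OR w) forces w = True.
  clause (NOT d OR NOT w) is falsified — backtrack.
So d = False.
  then (d OR w) forces w = True.
Set v = False.
  then (d OR m OR v) forces m = True.
  then (b OR NOT m) forces b = True.
Set u = True.
Set n = False.
  then (NOT b OR k OR n) forces k = True.
All clauses satisfied.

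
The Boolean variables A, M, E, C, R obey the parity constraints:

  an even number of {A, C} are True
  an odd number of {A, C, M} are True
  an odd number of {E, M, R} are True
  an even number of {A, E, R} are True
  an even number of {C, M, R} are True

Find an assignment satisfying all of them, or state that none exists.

A = False, M = True, E = True, C = False, R = True

{A, C}: 0 true → even ✓
{A, C, M}: 1 true → odd ✓
{E, M, R}: 3 true → odd ✓
{A, E, R}: 2 true → even ✓
{C, M, R}: 2 true → even ✓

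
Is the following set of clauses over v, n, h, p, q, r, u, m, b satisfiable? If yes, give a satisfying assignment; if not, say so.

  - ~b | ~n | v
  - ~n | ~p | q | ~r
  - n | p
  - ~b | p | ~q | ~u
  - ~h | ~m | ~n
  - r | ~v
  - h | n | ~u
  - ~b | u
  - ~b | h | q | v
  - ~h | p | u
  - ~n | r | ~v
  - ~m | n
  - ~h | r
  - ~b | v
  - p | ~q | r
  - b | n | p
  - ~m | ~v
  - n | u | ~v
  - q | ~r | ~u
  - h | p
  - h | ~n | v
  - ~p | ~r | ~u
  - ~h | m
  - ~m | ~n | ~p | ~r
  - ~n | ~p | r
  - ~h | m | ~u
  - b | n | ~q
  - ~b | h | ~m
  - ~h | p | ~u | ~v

Set v = True.
  then (r | ~v) forces r = True.
  then (~m | ~v) forces m = False.
  then (~h | m) forces h = False.
  then (h | p) forces p = True.
  then (~p | ~r | ~u) forces u = False.
  then (~b | u) forces b = False.
  then (n | u | ~v) forces n = True.
  then (~n | ~p | q | ~r) forces q = True.
All clauses satisfied.

v = True; n = True; h = False; p = True; q = True; r = True; u = False; m = False; b = False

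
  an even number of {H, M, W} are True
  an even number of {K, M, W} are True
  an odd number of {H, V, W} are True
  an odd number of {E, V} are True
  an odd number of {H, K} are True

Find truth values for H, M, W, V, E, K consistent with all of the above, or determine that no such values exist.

Adding constraints 1, 2, 5 mod 2: every variable appears an even number of times on the left, so the left side is 0.
But the right sides sum to 1 (mod 2). 0 ≠ 1 — the system is inconsistent.

Unsatisfiable — no assignment works.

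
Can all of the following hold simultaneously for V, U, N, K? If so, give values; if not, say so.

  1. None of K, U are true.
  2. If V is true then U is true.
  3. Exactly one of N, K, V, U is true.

V: False, U: False, N: True, K: False

  (1) {K, U}: 0 true — none ✓
  (2) V=F ⇒ U: vacuous ✓
  (3) {N, K, V, U}: 1 true — exactly one ✓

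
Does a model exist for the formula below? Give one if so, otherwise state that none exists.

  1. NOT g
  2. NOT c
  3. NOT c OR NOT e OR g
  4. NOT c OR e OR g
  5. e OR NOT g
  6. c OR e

g=F, c=F, e=T

Unit clause (NOT g) forces g = False.
Unit clause (NOT c) forces c = False.
In (c OR e) only e is left, so e = True.
Check each clause:
  (NOT g): NOT g holds.
  (NOT c): NOT c holds.
  (NOT c OR NOT e OR g): NOT c holds.
  (NOT c OR e OR g): NOT c holds.
  (e OR NOT g): e holds.
  (c OR e): e holds.
All clauses satisfied.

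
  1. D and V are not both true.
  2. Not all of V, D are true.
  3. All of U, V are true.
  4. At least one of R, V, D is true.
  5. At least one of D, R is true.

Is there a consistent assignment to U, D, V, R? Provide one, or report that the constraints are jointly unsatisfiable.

U: True, D: False, V: True, R: True

  (1) D=F, V=T — not both ✓
  (2) {V, D}: 1/2 true — not all ✓
  (3) {U, V}: all 2 true ✓
  (4) {R, V, D}: 2 true — at least one ✓
  (5) {D, R}: 1 true — at least one ✓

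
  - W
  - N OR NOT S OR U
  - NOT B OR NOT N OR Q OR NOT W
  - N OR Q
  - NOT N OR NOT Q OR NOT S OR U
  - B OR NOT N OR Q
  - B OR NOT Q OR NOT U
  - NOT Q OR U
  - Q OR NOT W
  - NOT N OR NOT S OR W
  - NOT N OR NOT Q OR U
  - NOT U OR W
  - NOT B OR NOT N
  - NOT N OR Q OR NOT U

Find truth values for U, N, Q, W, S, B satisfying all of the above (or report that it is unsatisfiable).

Unit clause (W) forces W = True.
In (Q OR NOT W) only Q is left, so Q = True.
In (NOT Q OR U) only U is left, so U = True.
In (B OR NOT Q OR NOT U) only B is left, so B = True.
In (NOT B OR NOT N) only NOT N is left, so N = False.
Set S = True.
All clauses satisfied.

U = True, N = False, Q = True, W = True, S = True, B = True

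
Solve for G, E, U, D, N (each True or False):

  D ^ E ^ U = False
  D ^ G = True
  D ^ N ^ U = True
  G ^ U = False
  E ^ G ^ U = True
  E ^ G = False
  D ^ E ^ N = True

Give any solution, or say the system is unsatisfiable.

G=T; E=T; U=T; D=F; N=F

D ^ E ^ U = F ^ T ^ T = False ✓
D ^ G = F ^ T = True ✓
D ^ N ^ U = F ^ F ^ T = True ✓
G ^ U = T ^ T = False ✓
E ^ G ^ U = T ^ T ^ T = True ✓
E ^ G = T ^ T = False ✓
D ^ E ^ N = F ^ T ^ F = True ✓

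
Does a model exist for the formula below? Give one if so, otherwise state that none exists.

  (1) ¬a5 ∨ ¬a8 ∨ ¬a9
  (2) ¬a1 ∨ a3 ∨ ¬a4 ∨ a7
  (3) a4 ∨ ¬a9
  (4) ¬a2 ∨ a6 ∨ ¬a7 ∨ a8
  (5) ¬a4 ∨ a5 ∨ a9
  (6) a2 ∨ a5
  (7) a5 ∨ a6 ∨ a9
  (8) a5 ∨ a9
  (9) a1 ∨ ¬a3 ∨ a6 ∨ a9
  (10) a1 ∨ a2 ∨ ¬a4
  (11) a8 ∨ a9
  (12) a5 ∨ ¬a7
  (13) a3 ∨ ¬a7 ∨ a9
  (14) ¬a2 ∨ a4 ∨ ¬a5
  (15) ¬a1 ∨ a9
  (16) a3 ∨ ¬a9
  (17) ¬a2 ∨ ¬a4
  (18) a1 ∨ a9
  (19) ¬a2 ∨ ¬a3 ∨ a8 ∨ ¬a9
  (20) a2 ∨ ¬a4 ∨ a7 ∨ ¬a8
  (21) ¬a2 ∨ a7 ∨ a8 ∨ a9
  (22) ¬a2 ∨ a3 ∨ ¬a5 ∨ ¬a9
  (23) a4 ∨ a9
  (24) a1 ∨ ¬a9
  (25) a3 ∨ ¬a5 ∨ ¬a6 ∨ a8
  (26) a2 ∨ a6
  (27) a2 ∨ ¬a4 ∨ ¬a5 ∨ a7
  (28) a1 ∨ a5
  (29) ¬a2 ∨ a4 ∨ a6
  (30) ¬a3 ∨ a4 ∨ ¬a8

a1 = True, a2 = False, a3 = True, a4 = True, a5 = True, a6 = True, a7 = True, a8 = False, a9 = True

Set a1 = True.
  then (¬a1 ∨ a9) forces a9 = True.
  then (a3 ∨ ¬a9) forces a3 = True.
  then (a4 ∨ ¬a9) forces a4 = True.
  then (¬a2 ∨ ¬a4) forces a2 = False.
  then (a2 ∨ a6) forces a6 = True.
  then (a2 ∨ a5) forces a5 = True.
  then (a2 ∨ ¬a4 ∨ ¬a5 ∨ a7) forces a7 = True.
  then (¬a5 ∨ ¬a8 ∨ ¬a9) forces a8 = False.
All clauses satisfied.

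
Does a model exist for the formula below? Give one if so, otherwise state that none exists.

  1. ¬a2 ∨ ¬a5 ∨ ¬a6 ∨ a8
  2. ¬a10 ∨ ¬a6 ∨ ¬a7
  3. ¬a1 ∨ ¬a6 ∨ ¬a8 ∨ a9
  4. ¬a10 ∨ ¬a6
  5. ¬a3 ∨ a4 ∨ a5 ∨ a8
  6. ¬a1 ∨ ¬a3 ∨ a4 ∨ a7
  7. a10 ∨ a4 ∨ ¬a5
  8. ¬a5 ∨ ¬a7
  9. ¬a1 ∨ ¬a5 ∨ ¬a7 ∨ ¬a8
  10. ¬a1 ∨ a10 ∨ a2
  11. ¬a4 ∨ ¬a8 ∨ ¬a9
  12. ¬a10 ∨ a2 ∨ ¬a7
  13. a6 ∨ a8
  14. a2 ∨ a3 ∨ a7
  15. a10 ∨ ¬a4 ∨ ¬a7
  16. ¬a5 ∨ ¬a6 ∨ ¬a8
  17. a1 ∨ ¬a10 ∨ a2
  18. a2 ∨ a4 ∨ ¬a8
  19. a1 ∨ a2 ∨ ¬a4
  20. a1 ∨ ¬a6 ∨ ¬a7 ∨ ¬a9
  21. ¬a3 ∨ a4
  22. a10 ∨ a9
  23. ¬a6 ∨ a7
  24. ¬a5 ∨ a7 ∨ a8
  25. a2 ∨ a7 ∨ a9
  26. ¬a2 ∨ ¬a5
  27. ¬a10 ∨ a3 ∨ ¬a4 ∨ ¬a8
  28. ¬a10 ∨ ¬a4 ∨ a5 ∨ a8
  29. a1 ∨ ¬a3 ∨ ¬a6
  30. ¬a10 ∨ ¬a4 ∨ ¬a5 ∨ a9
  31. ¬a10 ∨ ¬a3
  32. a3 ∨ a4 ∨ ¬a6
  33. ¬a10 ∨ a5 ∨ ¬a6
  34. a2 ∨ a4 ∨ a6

Set a1 = False.
Set a2 = True.
  then (¬a2 ∨ ¬a5) forces a5 = False.
Set a3 = False.
Set a4 = False.
  then (a3 ∨ a4 ∨ ¬a6) forces a6 = False.
  then (a6 ∨ a8) forces a8 = True.
Set a7 = True.
Set a9 = True.
Set a10 = False.
All clauses satisfied.

a1 = False, a2 = True, a3 = False, a4 = False, a5 = False, a6 = False, a7 = True, a8 = True, a9 = True, a10 = False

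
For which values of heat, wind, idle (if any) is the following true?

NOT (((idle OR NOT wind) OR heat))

heat = False; wind = True; idle = False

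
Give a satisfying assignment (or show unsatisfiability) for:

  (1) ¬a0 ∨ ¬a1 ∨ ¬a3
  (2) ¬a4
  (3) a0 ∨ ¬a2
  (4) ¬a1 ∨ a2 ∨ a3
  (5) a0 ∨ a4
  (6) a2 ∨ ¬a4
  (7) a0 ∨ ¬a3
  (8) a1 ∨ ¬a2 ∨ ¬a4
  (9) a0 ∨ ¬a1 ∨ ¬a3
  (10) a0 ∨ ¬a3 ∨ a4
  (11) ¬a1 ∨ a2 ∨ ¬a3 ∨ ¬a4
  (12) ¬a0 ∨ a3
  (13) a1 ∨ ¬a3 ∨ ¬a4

a0=T, a1=F, a2=T, a3=T, a4=F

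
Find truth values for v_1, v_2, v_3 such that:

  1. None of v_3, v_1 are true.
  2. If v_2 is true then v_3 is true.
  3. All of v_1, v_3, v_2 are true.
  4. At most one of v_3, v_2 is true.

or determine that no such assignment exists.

UNSATISFIABLE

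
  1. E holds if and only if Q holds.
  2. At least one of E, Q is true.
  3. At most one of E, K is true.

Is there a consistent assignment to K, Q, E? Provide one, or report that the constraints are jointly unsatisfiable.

K=F; Q=T; E=T

  (1) E=T, Q=T — same ✓
  (2) {E, Q}: 2 true — at least one ✓
  (3) {E, K}: 1 true — at most one ✓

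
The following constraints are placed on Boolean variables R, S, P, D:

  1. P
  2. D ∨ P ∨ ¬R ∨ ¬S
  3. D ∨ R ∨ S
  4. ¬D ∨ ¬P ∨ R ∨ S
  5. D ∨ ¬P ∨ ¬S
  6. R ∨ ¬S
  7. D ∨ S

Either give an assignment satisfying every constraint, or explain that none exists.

R = True; S = True; P = True; D = True

Unit clause (P) forces P = True.
Try R = False:
  (R ∨ ¬S) forces S = False.
  (D ∨ R ∨ S) forces D = True.
  clause (¬D ∨ ¬P ∨ R ∨ S) is falsified — backtrack.
So R = True.
Set S = True.
  then (D ∨ ¬P ∨ ¬S) forces D = True.
Check each clause:
  (P): P holds.
  (D ∨ P ∨ ¬R ∨ ¬S): D holds.
  (D ∨ R ∨ S): D holds.
  (¬D ∨ ¬P ∨ R ∨ S): R holds.
  (D ∨ ¬P ∨ ¬S): D holds.
  (R ∨ ¬S): R holds.
  (D ∨ S): D holds.
All clauses satisfied.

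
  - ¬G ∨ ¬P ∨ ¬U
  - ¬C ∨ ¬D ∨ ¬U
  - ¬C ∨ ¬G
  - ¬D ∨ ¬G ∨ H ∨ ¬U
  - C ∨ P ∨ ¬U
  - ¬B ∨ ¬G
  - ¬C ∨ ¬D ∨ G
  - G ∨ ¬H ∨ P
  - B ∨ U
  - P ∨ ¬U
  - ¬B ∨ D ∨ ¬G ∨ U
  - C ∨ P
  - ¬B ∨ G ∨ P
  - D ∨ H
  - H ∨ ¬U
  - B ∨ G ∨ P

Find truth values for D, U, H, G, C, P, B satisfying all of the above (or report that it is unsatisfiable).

D = True; U = False; H = False; G = False; C = False; P = True; B = True

Set D = True.
Set U = False.
  then (B ∨ U) forces B = True.
  then (¬B ∨ ¬G) forces G = False.
  then (¬C ∨ ¬D ∨ G) forces C = False.
  then (C ∨ P) forces P = True.
Set H = False.
All clauses satisfied.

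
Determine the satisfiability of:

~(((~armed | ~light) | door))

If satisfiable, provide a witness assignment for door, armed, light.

door: False; armed: True; light: True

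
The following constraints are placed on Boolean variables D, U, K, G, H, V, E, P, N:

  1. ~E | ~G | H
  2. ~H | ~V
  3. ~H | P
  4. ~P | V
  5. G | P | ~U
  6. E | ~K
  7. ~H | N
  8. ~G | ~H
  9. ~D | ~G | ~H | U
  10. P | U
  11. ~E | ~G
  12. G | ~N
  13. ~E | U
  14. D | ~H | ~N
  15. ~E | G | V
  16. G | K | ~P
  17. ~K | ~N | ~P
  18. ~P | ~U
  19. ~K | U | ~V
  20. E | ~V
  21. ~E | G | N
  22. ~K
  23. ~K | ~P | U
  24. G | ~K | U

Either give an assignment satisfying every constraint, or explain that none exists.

D=T; U=T; K=F; G=T; H=F; V=F; E=F; P=F; N=F

Unit clause (~K) forces K = False.
Set D = True.
Set U = True.
  then (~P | ~U) forces P = False.
  then (~H | P) forces H = False.
  then (G | P | ~U) forces G = True.
  then (~E | ~G) forces E = False.
  then (E | ~V) forces V = False.
Set N = False.
All clauses satisfied.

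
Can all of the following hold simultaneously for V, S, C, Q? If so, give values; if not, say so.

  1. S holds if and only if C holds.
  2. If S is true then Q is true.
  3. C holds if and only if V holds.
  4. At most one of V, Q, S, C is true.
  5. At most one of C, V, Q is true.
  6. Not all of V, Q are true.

V=F; S=F; C=F; Q=F

  (1) S=F, C=F — same ✓
  (2) S=F ⇒ Q: vacuous ✓
  (3) C=F, V=F — same ✓
  (4) {V, Q, S, C}: 0 true — at most one ✓
  (5) {C, V, Q}: 0 true — at most one ✓
  (6) {V, Q}: 0/2 true — not all ✓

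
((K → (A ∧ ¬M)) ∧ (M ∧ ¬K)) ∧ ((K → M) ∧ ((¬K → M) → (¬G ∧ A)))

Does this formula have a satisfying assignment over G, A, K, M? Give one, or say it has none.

G=F, A=T, K=F, M=T

  (K → (A ∧ ¬M)) ∧ (M ∧ ¬K) = True
    K → (A ∧ ¬M) = True
      A ∧ ¬M = False
        ¬M = False
    M ∧ ¬K = True
      ¬K = True
  (K → M) ∧ ((¬K → M) → (¬G ∧ A)) = True
    K → M = True
    (¬K → M) → (¬G ∧ A) = True
      ¬K → M = True
        ¬K = True
      ¬G ∧ A = True
        ¬G = True
Both conjuncts True, so the formula holds.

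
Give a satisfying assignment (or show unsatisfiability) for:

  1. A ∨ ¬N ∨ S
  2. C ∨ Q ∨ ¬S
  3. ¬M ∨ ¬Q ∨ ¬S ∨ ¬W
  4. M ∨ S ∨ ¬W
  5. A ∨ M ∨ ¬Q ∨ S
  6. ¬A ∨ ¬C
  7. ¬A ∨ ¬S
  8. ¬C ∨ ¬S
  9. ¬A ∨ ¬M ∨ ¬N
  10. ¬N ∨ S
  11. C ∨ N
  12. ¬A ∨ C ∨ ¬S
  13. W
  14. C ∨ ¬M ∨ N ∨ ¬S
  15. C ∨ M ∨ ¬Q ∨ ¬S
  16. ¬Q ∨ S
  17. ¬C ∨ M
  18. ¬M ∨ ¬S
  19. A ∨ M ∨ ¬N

Unit clause (W) forces W = True.
Set N = False.
  then (C ∨ N) forces C = True.
  then (¬C ∨ M) forces M = True.
  then (¬M ∨ ¬S) forces S = False.
  then (¬A ∨ ¬C) forces A = False.
  then (¬Q ∨ S) forces Q = False.
All clauses satisfied.

N=F, M=T, A=F, S=F, W=T, C=T, Q=F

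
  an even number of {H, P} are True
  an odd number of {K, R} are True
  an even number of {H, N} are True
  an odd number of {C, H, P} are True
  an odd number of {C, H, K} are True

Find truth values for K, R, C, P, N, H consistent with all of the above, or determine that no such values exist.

K=F, R=T, C=T, P=F, N=F, H=F

{H, P}: 0 true → even ✓
{K, R}: 1 true → odd ✓
{H, N}: 0 true → even ✓
{C, H, P}: 1 true → odd ✓
{C, H, K}: 1 true → odd ✓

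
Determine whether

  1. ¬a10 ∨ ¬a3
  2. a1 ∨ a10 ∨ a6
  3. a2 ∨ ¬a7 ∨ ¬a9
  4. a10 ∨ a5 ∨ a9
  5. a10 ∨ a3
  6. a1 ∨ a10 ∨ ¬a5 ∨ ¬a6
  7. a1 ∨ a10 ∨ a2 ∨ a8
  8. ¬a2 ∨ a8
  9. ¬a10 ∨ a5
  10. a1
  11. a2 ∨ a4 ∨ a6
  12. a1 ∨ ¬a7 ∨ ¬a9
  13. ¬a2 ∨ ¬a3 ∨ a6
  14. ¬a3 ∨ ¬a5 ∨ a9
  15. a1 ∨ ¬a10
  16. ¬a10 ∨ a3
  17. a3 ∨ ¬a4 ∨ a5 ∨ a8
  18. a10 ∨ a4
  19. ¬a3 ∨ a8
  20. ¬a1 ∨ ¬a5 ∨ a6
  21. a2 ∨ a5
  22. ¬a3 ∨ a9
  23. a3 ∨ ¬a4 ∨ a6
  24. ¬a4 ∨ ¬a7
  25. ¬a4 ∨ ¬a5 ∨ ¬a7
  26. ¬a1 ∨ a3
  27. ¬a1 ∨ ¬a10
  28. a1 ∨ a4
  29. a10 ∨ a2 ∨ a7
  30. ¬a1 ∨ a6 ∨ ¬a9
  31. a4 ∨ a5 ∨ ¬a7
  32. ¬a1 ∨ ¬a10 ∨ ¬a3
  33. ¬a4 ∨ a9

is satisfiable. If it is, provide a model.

a1 = True, a2 = True, a3 = True, a4 = True, a5 = False, a6 = True, a7 = False, a8 = True, a9 = True, a10 = False

Unit clause (a1) forces a1 = True.
In (¬a1 ∨ a3) only a3 is left, so a3 = True.
In (¬a1 ∨ ¬a10) only ¬a10 is left, so a10 = False.
In (a10 ∨ a4) only a4 is left, so a4 = True.
In (¬a3 ∨ a8) only a8 is left, so a8 = True.
In (¬a3 ∨ a9) only a9 is left, so a9 = True.
In (¬a4 ∨ ¬a7) only ¬a7 is left, so a7 = False.
In (a10 ∨ a2 ∨ a7) only a2 is left, so a2 = True.
In (¬a1 ∨ a6 ∨ ¬a9) only a6 is left, so a6 = True.
Set a5 = False.
All clauses satisfied.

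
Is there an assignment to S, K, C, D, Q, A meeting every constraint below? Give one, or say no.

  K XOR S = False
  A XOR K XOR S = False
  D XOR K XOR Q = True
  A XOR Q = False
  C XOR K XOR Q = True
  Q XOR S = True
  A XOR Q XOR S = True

S = True; K = True; C = False; D = False; Q = False; A = False

K XOR S = T XOR T = False ✓
A XOR K XOR S = F XOR T XOR T = False ✓
D XOR K XOR Q = F XOR T XOR F = True ✓
A XOR Q = F XOR F = False ✓
C XOR K XOR Q = F XOR T XOR F = True ✓
Q XOR S = F XOR T = True ✓
A XOR Q XOR S = F XOR F XOR T = True ✓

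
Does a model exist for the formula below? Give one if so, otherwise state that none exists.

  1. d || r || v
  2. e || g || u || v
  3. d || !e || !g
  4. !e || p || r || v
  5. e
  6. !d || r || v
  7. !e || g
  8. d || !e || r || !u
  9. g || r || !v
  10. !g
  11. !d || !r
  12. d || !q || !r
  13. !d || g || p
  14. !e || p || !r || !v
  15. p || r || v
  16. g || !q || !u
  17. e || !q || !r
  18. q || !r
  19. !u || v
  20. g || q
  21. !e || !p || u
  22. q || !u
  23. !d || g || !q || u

Case e = True:
  (!e || g) forces g = True.
  Clause (!g) is falsified — contradiction.
Case e = False:
  Clause (e) is falsified — contradiction.
Both cases fail, so the formula is unsatisfiable.

UNSATISFIABLE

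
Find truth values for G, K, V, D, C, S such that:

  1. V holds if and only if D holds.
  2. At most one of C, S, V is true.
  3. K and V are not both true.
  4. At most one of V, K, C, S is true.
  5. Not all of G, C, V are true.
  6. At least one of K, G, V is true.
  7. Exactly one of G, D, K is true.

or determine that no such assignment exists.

G=T, K=F, V=F, D=F, C=F, S=T

  (1) V=F, D=F — same ✓
  (2) {C, S, V}: 1 true — at most one ✓
  (3) K=F, V=F — not both ✓
  (4) {V, K, C, S}: 1 true — at most one ✓
  (5) {G, C, V}: 1/3 true — not all ✓
  (6) {K, G, V}: 1 true — at least one ✓
  (7) {G, D, K}: 1 true — exactly one ✓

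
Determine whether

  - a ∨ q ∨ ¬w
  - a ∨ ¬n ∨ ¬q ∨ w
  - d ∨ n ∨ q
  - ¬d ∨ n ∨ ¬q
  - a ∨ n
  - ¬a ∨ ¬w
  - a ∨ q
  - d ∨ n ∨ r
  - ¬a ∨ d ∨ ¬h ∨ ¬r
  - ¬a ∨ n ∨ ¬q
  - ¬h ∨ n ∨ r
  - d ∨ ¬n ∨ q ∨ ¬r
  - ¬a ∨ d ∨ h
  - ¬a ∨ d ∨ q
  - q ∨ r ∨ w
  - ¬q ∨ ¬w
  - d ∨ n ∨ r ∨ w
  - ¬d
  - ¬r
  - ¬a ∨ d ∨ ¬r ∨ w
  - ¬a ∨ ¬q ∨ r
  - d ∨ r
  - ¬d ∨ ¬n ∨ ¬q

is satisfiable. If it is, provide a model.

Case r = True:
  Clause (¬r) is falsified — contradiction.
Case r = False:
  (¬d) forces d = False.
  Clause (d ∨ r) is falsified — contradiction.
Both cases fail, so the formula is unsatisfiable.

Unsatisfiable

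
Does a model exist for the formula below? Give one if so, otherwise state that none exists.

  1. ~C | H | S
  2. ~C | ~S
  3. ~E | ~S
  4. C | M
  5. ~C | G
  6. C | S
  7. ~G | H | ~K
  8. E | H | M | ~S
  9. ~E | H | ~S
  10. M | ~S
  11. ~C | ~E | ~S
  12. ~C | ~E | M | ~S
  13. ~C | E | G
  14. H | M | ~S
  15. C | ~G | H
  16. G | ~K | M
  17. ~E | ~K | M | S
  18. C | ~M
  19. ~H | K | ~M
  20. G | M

M = True; E = False; H = True; C = True; G = True; K = True; S = False

Set M = True.
  then (C | ~M) forces C = True.
  then (~C | ~S) forces S = False.
  then (~C | G) forces G = True.
  then (~C | H | S) forces H = True.
  then (~H | K | ~M) forces K = True.
Set E = False.
All clauses satisfied.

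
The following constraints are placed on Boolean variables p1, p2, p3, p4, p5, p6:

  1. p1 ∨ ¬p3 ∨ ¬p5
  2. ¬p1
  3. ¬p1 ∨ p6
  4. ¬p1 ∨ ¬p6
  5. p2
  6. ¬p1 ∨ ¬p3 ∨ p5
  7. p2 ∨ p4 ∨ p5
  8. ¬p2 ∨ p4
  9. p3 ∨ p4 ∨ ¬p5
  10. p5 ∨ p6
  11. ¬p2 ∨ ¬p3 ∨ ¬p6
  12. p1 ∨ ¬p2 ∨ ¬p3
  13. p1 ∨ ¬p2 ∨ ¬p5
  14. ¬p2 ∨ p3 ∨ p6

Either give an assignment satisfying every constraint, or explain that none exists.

p1 = False, p2 = True, p3 = False, p4 = True, p5 = False, p6 = True

Unit clause (¬p1) forces p1 = False.
Unit clause (p2) forces p2 = True.
In (¬p2 ∨ p4) only p4 is left, so p4 = True.
In (p1 ∨ ¬p2 ∨ ¬p3) only ¬p3 is left, so p3 = False.
In (p1 ∨ ¬p2 ∨ ¬p5) only ¬p5 is left, so p5 = False.
In (¬p2 ∨ p3 ∨ p6) only p6 is left, so p6 = True.
All clauses satisfied.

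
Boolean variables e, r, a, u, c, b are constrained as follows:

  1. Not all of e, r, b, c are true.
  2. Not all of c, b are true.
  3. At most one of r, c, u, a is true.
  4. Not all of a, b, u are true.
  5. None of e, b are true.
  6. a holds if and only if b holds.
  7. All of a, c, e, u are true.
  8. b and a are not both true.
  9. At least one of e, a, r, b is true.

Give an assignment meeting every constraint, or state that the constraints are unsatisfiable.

UNSATISFIABLE

Case e = True:
  Constraint (5) is violated (e=T) — contradiction.
Case e = False:
  Constraint (7) is violated (e=F) — contradiction.
Both cases fail — unsatisfiable.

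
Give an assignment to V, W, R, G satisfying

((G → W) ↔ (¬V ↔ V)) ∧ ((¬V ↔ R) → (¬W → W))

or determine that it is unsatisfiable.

V = False; W = False; R = False; G = True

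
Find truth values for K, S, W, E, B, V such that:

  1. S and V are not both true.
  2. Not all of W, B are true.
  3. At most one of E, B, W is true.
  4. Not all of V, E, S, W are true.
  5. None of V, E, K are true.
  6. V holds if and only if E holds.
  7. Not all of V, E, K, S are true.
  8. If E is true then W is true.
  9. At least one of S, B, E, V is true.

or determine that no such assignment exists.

K: False, S: True, W: False, E: False, B: True, V: False

  (1) S=T, V=F — not both ✓
  (2) {W, B}: 1/2 true — not all ✓
  (3) {E, B, W}: 1 true — at most one ✓
  (4) {V, E, S, W}: 1/4 true — not all ✓
  (5) {V, E, K}: 0 true — none ✓
  (6) V=F, E=F — same ✓
  (7) {V, E, K, S}: 1/4 true — not all ✓
  (8) E=F ⇒ W: vacuous ✓
  (9) {S, B, E, V}: 2 true — at least one ✓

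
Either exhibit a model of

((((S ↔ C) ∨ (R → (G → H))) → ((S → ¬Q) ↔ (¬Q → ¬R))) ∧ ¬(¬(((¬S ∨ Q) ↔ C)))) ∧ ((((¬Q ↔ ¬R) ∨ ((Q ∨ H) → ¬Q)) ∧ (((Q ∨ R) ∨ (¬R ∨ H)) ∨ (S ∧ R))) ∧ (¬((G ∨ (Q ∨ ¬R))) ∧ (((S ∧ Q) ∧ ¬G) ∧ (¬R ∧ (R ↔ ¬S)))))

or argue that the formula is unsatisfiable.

Case R = True: the conjunct ¬R is False.
Case R = False: the conjunct ¬((G ∨ (Q ∨ ¬R))) becomes ¬((G ∨ True)) = False.
Both cases fail — unsatisfiable.

Unsatisfiable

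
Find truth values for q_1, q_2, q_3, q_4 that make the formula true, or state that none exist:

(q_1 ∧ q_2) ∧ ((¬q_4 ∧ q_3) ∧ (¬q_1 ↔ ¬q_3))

q_1 = True; q_2 = True; q_3 = True; q_4 = False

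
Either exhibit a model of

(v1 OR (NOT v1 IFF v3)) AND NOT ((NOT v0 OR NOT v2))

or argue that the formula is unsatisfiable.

v0 = True; v1 = True; v2 = True; v3 = False

  v1 OR (NOT v1 IFF v3) = True
    NOT v1 IFF v3 = True
      NOT v1 = False
  NOT ((NOT v0 OR NOT v2)) = True
    NOT v0 OR NOT v2 = False
      NOT v0 = False
      NOT v2 = False
Both conjuncts True, so the formula holds.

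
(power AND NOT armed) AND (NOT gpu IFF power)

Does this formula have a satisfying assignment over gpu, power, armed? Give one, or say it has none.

gpu=F, power=T, armed=F

  power AND NOT armed = True
    NOT armed = True
  NOT gpu IFF power = True
    NOT gpu = True
Both conjuncts True, so the formula holds.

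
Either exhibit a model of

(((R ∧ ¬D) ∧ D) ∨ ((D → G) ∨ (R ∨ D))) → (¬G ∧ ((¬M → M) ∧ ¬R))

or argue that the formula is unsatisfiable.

M: True, R: False, D: True, G: False

  (((R ∧ ¬D) ∧ D) ∨ ((D → G) ∨ (R ∨ D))) → (¬G ∧ ((¬M → M) ∧ ¬R)) = True
    ((R ∧ ¬D) ∧ D) ∨ ((D → G) ∨ (R ∨ D)) = True
      (R ∧ ¬D) ∧ D = False
        R ∧ ¬D = False
          ¬D = False
      (D → G) ∨ (R ∨ D) = True
        D → G = False
        R ∨ D = True
    ¬G ∧ ((¬M → M) ∧ ¬R) = True
      ¬G = True
      (¬M → M) ∧ ¬R = True
        ¬M → M = True
          ¬M = False
        ¬R = True
The formula evaluates to True.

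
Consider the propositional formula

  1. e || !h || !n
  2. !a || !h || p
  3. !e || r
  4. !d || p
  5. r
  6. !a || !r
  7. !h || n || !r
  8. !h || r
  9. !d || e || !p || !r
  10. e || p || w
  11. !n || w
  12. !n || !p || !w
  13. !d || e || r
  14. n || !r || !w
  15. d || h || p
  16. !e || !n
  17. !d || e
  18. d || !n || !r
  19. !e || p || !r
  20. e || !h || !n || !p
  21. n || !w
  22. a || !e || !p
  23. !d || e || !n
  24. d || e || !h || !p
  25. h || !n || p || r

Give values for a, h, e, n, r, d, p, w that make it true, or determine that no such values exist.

Unit clause (r) forces r = True.
In (!a || !r) only !a is left, so a = False.
Try h = True:
  (!h || n || !r) forces n = True.
  (e || !h || !n) forces e = True.
  clause (!e || !n) is falsified — backtrack.
So h = False.
Try e = True:
  (!e || !n) forces n = False.
  (n || !r || !w) forces w = False.
  (!e || p || !r) forces p = True.
  clause (a || !e || !p) is falsified — backtrack.
So e = False.
  then (!d || e) forces d = False.
  then (d || !n || !r) forces n = False.
  then (n || !w) forces w = False.
  then (e || p || w) forces p = True.
All clauses satisfied.

a = False, h = False, e = False, n = False, r = True, d = False, p = True, w = False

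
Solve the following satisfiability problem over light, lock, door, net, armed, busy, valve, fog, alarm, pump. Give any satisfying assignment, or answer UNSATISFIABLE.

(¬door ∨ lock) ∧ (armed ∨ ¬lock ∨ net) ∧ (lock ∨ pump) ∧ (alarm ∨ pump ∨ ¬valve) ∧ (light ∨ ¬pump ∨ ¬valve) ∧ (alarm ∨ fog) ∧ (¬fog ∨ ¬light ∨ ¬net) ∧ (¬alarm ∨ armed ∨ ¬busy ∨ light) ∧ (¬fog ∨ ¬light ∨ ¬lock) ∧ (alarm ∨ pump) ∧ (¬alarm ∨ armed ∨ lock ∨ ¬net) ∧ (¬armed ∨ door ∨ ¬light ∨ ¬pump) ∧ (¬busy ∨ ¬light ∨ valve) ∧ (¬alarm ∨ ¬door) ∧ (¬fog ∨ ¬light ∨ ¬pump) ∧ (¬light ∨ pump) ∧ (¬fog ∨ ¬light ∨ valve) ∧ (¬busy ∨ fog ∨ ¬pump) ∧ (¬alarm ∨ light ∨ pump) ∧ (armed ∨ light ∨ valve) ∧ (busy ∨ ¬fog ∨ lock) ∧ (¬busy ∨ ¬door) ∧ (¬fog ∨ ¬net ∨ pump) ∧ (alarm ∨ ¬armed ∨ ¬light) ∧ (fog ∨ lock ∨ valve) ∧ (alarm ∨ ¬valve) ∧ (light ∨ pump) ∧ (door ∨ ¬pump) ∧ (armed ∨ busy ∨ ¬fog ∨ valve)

light = False; lock = True; door = True; net = False; armed = True; busy = False; valve = False; fog = True; alarm = False; pump = True

Try light = True:
  (¬light ∨ pump) forces pump = True.
  (¬fog ∨ ¬light ∨ ¬pump) forces fog = False.
  (alarm ∨ fog) forces alarm = True.
  (¬alarm ∨ ¬door) forces door = False.
  clause (door ∨ ¬pump) is falsified — backtrack.
So light = False.
  then (light ∨ pump) forces pump = True.
  then (door ∨ ¬pump) forces door = True.
  then (¬door ∨ lock) forces lock = True.
  then (light ∨ ¬pump ∨ ¬valve) forces valve = False.
  then (¬alarm ∨ ¬door) forces alarm = False.
  then (armed ∨ light ∨ valve) forces armed = True.
  then (¬busy ∨ ¬door) forces busy = False.
  then (alarm ∨ fog) forces fog = True.
Set net = False.
All clauses satisfied.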